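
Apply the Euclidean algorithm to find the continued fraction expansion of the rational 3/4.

Run the Euclidean algorithm on 3 and 4; the successive quotients are the partial quotients a_0, a_1, ... (each step inverts the fractional part left over by the previous one):
  3 = 0*4 + 3, so a_0 = 0.
  4 = 1*3 + 1, so a_1 = 1.
  3 = 3*1 + 0, so a_2 = 3.
The remainder reaches 0 after 3 divisions, so the expansion has 3 partial quotients, read off in order.

[0; 1, 3]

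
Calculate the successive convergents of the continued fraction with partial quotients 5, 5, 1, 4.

Using the convergent recurrence p_i = a_i*p_{i-1} + p_{i-2}, q_i = a_i*q_{i-1} + q_{i-2} with p_{-2}=0, p_{-1}=1, q_{-2}=1, q_{-1}=0:
  i=0: a_0=5, p_0 = 5*1 + 0 = 5, q_0 = 5*0 + 1 = 1.
  i=1: a_1=5, p_1 = 5*5 + 1 = 26, q_1 = 5*1 + 0 = 5.
  i=2: a_2=1, p_2 = 1*26 + 5 = 31, q_2 = 1*5 + 1 = 6.
  i=3: a_3=4, p_3 = 4*31 + 26 = 150, q_3 = 4*6 + 5 = 29.

5/1, 26/5, 31/6, 150/29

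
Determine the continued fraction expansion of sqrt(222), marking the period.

[14; (1, 8, 1, 28)]

Write x_i = (sqrt(222) + m_i)/d_i with (m_0, d_0) = (0, 1). a_0 = floor(sqrt(222)) = 14, since 14^2 = 196 <= 222 < 225 = 15^2.
Iterate m_{i+1} = d_i*a_i - m_i, d_{i+1} = (222 - m_{i+1}^2)/d_i, a_{i+1} = floor((a_0 + m_{i+1})/d_{i+1}):
  m_1 = 1*14 - 0 = 14, d_1 = (222 - 14^2)/1 = 26/1 = 26, a_1 = floor((14 + 14)/26) = 1.
  m_2 = 26*1 - 14 = 12, d_2 = (222 - 12^2)/26 = 78/26 = 3, a_2 = floor((14 + 12)/3) = 8.
  m_3 = 3*8 - 12 = 12, d_3 = (222 - 12^2)/3 = 78/3 = 26, a_3 = floor((14 + 12)/26) = 1.
  m_4 = 26*1 - 12 = 14, d_4 = (222 - 14^2)/26 = 26/26 = 1, a_4 = floor((14 + 14)/1) = 28.
  m_5 = 1*28 - 14 = 14, d_5 = (222 - 14^2)/1 = 26/1 = 26: (m_5, d_5) = (m_1, d_1) = (14, 26), so from here the quotients repeat a_1, ..., a_4; the period length is 4.
Hence the expansion of sqrt(222) is a_0 = 14 followed by the repeating block 1, 8, 1, 28 (period 4).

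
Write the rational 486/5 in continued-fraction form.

[97; 5]

Run the Euclidean algorithm on 486 and 5; the successive quotients are the partial quotients a_0, a_1, ... (each step inverts the fractional part left over by the previous one):
  486 = 97*5 + 1, so a_0 = 97.
  5 = 5*1 + 0, so a_1 = 5.
The remainder reaches 0 after 2 divisions, so the expansion has 2 partial quotients, read off in order.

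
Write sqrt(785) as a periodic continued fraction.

[28; (56)]

Write x_i = (sqrt(785) + m_i)/d_i with (m_0, d_0) = (0, 1). a_0 = floor(sqrt(785)) = 28, since 28^2 = 784 <= 785 < 841 = 29^2.
Iterate m_{i+1} = d_i*a_i - m_i, d_{i+1} = (785 - m_{i+1}^2)/d_i, a_{i+1} = floor((a_0 + m_{i+1})/d_{i+1}):
  m_1 = 1*28 - 0 = 28, d_1 = (785 - 28^2)/1 = 1/1 = 1, a_1 = floor((28 + 28)/1) = 56.
  m_2 = 1*56 - 28 = 28, d_2 = (785 - 28^2)/1 = 1/1 = 1: (m_2, d_2) = (m_1, d_1) = (28, 1), so from here the quotient a_1 repeats; the period length is 1.
Hence the expansion of sqrt(785) is a_0 = 28 followed by the repeating block 56 (period 1).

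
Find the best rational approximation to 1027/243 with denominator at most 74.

Expand x = 1027/243 as a continued fraction with the Euclidean algorithm:
  1027 = 4*243 + 55, so a_0 = 4.
  243 = 4*55 + 23, so a_1 = 4.
  55 = 2*23 + 9, so a_2 = 2.
  23 = 2*9 + 5, so a_3 = 2.
  9 = 1*5 + 4, so a_4 = 1.
  5 = 1*4 + 1, so a_5 = 1.
  4 = 4*1 + 0, so a_6 = 4.
so x = [4; 4, 2, 2, 1, 1, 4].
Convergents (p_i = a_i*p_{i-1} + p_{i-2}, q_i = a_i*q_{i-1} + q_{i-2} with p_{-2}=0, p_{-1}=1, q_{-2}=1, q_{-1}=0), until the denominator exceeds 74:
  i=0: a_0=4, p_0 = 4*1 + 0 = 4, q_0 = 4*0 + 1 = 1.
  i=1: a_1=4, p_1 = 4*4 + 1 = 17, q_1 = 4*1 + 0 = 4.
  i=2: a_2=2, p_2 = 2*17 + 4 = 38, q_2 = 2*4 + 1 = 9.
  i=3: a_3=2, p_3 = 2*38 + 17 = 93, q_3 = 2*9 + 4 = 22.
  i=4: a_4=1, p_4 = 1*93 + 38 = 131, q_4 = 1*22 + 9 = 31.
  i=5: a_5=1, p_5 = 1*131 + 93 = 224, q_5 = 1*31 + 22 = 53.
  i=6: a_6=4, p_6 = 4*224 + 131 = 1027, q_6 = 4*53 + 31 = 243.
q_6 = 243 > 74, so the last convergent with denominator <= 74 is p_5/q_5 = 224/53.
The closest fraction with denominator <= 74 is either p_5/q_5 or the intermediate fraction (k*p_5 + p_4)/(k*q_5 + q_4) with the largest k >= 1 whose denominator stays <= 74; these approach x as k grows, and every other convergent or intermediate fraction in range is farther away.
Largest k: floor((74 - q_4)/q_5) = floor((74 - 31)/53) = 0.
Since k = 0, no intermediate fraction beyond p_5/q_5 has denominator <= 74, so the convergent 224/53 is the closest (its error is |1027*53 - 224*243|/(243*53) = 1/12879).

224/53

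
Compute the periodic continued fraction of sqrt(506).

[22; (2, 44)]

Write x_i = (sqrt(506) + m_i)/d_i with (m_0, d_0) = (0, 1). a_0 = floor(sqrt(506)) = 22, since 22^2 = 484 <= 506 < 529 = 23^2.
Iterate m_{i+1} = d_i*a_i - m_i, d_{i+1} = (506 - m_{i+1}^2)/d_i, a_{i+1} = floor((a_0 + m_{i+1})/d_{i+1}):
  m_1 = 1*22 - 0 = 22, d_1 = (506 - 22^2)/1 = 22/1 = 22, a_1 = floor((22 + 22)/22) = 2.
  m_2 = 22*2 - 22 = 22, d_2 = (506 - 22^2)/22 = 22/22 = 1, a_2 = floor((22 + 22)/1) = 44.
  m_3 = 1*44 - 22 = 22, d_3 = (506 - 22^2)/1 = 22/1 = 22: (m_3, d_3) = (m_1, d_1) = (22, 22), so from here the quotients repeat a_1, a_2; the period length is 2.
Hence the expansion of sqrt(506) is a_0 = 22 followed by the repeating block 2, 44 (period 2).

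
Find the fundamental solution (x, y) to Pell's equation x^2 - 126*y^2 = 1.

First expand sqrt(126) as a continued fraction. With x_i = (sqrt(126) + m_i)/d_i and (m_0, d_0) = (0, 1): a_0 = floor(sqrt(126)) = 11, since 11^2 = 121 <= 126 < 144 = 12^2.
Iterate m_{i+1} = d_i*a_i - m_i, d_{i+1} = (126 - m_{i+1}^2)/d_i, a_{i+1} = floor((a_0 + m_{i+1})/d_{i+1}):
  m_1 = 1*11 - 0 = 11, d_1 = (126 - 11^2)/1 = 5/1 = 5, a_1 = floor((11 + 11)/5) = 4.
  m_2 = 5*4 - 11 = 9, d_2 = (126 - 9^2)/5 = 45/5 = 9, a_2 = floor((11 + 9)/9) = 2.
  m_3 = 9*2 - 9 = 9, d_3 = (126 - 9^2)/9 = 45/9 = 5, a_3 = floor((11 + 9)/5) = 4.
  m_4 = 5*4 - 9 = 11, d_4 = (126 - 11^2)/5 = 5/5 = 1, a_4 = floor((11 + 11)/1) = 22.
  m_5 = 1*22 - 11 = 11, d_5 = (126 - 11^2)/1 = 5/1 = 5: (m_5, d_5) = (m_1, d_1) = (11, 5), so from here the quotients repeat a_1, ..., a_4; the period length is 4.
So sqrt(126) = [11; (4, 2, 4, 22)] with period length k = 4.
k is even, so the fundamental solution of x^2 - 126y^2 = 1 is (p_{k-1}, q_{k-1}) = (p_3, q_3); compute convergents through index 3.
Convergents (p_i = a_i*p_{i-1} + p_{i-2}, q_i = a_i*q_{i-1} + q_{i-2} with p_{-2}=0, p_{-1}=1, q_{-2}=1, q_{-1}=0):
  i=0: a_0=11, p_0 = 11*1 + 0 = 11, q_0 = 11*0 + 1 = 1.
  i=1: a_1=4, p_1 = 4*11 + 1 = 45, q_1 = 4*1 + 0 = 4.
  i=2: a_2=2, p_2 = 2*45 + 11 = 101, q_2 = 2*4 + 1 = 9.
  i=3: a_3=4, p_3 = 4*101 + 45 = 449, q_3 = 4*9 + 4 = 40.
Check: 449^2 - 126*40^2 = 201601 - 201600 = 1, so (x, y) = (449, 40) solves the equation, and by the theorem it is the least positive solution.

(x, y) = (449, 40)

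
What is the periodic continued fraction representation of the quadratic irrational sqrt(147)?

Write x_i = (sqrt(147) + m_i)/d_i with (m_0, d_0) = (0, 1). a_0 = floor(sqrt(147)) = 12, since 12^2 = 144 <= 147 < 169 = 13^2.
Iterate m_{i+1} = d_i*a_i - m_i, d_{i+1} = (147 - m_{i+1}^2)/d_i, a_{i+1} = floor((a_0 + m_{i+1})/d_{i+1}):
  m_1 = 1*12 - 0 = 12, d_1 = (147 - 12^2)/1 = 3/1 = 3, a_1 = floor((12 + 12)/3) = 8.
  m_2 = 3*8 - 12 = 12, d_2 = (147 - 12^2)/3 = 3/3 = 1, a_2 = floor((12 + 12)/1) = 24.
  m_3 = 1*24 - 12 = 12, d_3 = (147 - 12^2)/1 = 3/1 = 3: (m_3, d_3) = (m_1, d_1) = (12, 3), so from here the quotients repeat a_1, a_2; the period length is 2.
Hence the expansion of sqrt(147) is a_0 = 12 followed by the repeating block 8, 24 (period 2).

[12; (8, 24)]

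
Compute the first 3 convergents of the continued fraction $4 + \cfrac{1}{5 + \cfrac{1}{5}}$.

Using the convergent recurrence p_i = a_i*p_{i-1} + p_{i-2}, q_i = a_i*q_{i-1} + q_{i-2} with p_{-2}=0, p_{-1}=1, q_{-2}=1, q_{-1}=0:
  i=0: a_0=4, p_0 = 4*1 + 0 = 4, q_0 = 4*0 + 1 = 1.
  i=1: a_1=5, p_1 = 5*4 + 1 = 21, q_1 = 5*1 + 0 = 5.
  i=2: a_2=5, p_2 = 5*21 + 4 = 109, q_2 = 5*5 + 1 = 26.

4/1, 21/5, 109/26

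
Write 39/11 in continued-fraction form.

[3; 1, 1, 5]

Run the Euclidean algorithm on 39 and 11; the successive quotients are the partial quotients a_0, a_1, ... (each step inverts the fractional part left over by the previous one):
  39 = 3*11 + 6, so a_0 = 3.
  11 = 1*6 + 5, so a_1 = 1.
  6 = 1*5 + 1, so a_2 = 1.
  5 = 5*1 + 0, so a_3 = 5.
The remainder reaches 0 after 4 divisions, so the expansion has 4 partial quotients, read off in order.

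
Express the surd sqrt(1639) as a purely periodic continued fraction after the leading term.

Write x_i = (sqrt(1639) + m_i)/d_i with (m_0, d_0) = (0, 1). a_0 = floor(sqrt(1639)) = 40, since 40^2 = 1600 <= 1639 < 1681 = 41^2.
Iterate m_{i+1} = d_i*a_i - m_i, d_{i+1} = (1639 - m_{i+1}^2)/d_i, a_{i+1} = floor((a_0 + m_{i+1})/d_{i+1}):
  m_1 = 1*40 - 0 = 40, d_1 = (1639 - 40^2)/1 = 39/1 = 39, a_1 = floor((40 + 40)/39) = 2.
  m_2 = 39*2 - 40 = 38, d_2 = (1639 - 38^2)/39 = 195/39 = 5, a_2 = floor((40 + 38)/5) = 15.
  m_3 = 5*15 - 38 = 37, d_3 = (1639 - 37^2)/5 = 270/5 = 54, a_3 = floor((40 + 37)/54) = 1.
  m_4 = 54*1 - 37 = 17, d_4 = (1639 - 17^2)/54 = 1350/54 = 25, a_4 = floor((40 + 17)/25) = 2.
  m_5 = 25*2 - 17 = 33, d_5 = (1639 - 33^2)/25 = 550/25 = 22, a_5 = floor((40 + 33)/22) = 3.
  m_6 = 22*3 - 33 = 33, d_6 = (1639 - 33^2)/22 = 550/22 = 25, a_6 = floor((40 + 33)/25) = 2.
  m_7 = 25*2 - 33 = 17, d_7 = (1639 - 17^2)/25 = 1350/25 = 54, a_7 = floor((40 + 17)/54) = 1.
  m_8 = 54*1 - 17 = 37, d_8 = (1639 - 37^2)/54 = 270/54 = 5, a_8 = floor((40 + 37)/5) = 15.
  m_9 = 5*15 - 37 = 38, d_9 = (1639 - 38^2)/5 = 195/5 = 39, a_9 = floor((40 + 38)/39) = 2.
  m_10 = 39*2 - 38 = 40, d_10 = (1639 - 40^2)/39 = 39/39 = 1, a_10 = floor((40 + 40)/1) = 80.
  m_11 = 1*80 - 40 = 40, d_11 = (1639 - 40^2)/1 = 39/1 = 39: (m_11, d_11) = (m_1, d_1) = (40, 39), so from here the quotients repeat a_1, ..., a_10; the period length is 10.
Hence the expansion of sqrt(1639) is a_0 = 40 followed by the repeating block 2, 15, 1, 2, 3, 2, 1, 15, 2, 80 (period 10).

[40; (2, 15, 1, 2, 3, 2, 1, 15, 2, 80)]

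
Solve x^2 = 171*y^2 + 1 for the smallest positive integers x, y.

First expand sqrt(171) as a continued fraction. With x_i = (sqrt(171) + m_i)/d_i and (m_0, d_0) = (0, 1): a_0 = floor(sqrt(171)) = 13, since 13^2 = 169 <= 171 < 196 = 14^2.
Iterate m_{i+1} = d_i*a_i - m_i, d_{i+1} = (171 - m_{i+1}^2)/d_i, a_{i+1} = floor((a_0 + m_{i+1})/d_{i+1}):
  m_1 = 1*13 - 0 = 13, d_1 = (171 - 13^2)/1 = 2/1 = 2, a_1 = floor((13 + 13)/2) = 13.
  m_2 = 2*13 - 13 = 13, d_2 = (171 - 13^2)/2 = 2/2 = 1, a_2 = floor((13 + 13)/1) = 26.
  m_3 = 1*26 - 13 = 13, d_3 = (171 - 13^2)/1 = 2/1 = 2: (m_3, d_3) = (m_1, d_1) = (13, 2), so from here the quotients repeat a_1, a_2; the period length is 2.
So sqrt(171) = [13; (13, 26)] with period length k = 2.
k is even, so the fundamental solution of x^2 - 171y^2 = 1 is (p_{k-1}, q_{k-1}) = (p_1, q_1); compute convergents through index 1.
Convergents (p_i = a_i*p_{i-1} + p_{i-2}, q_i = a_i*q_{i-1} + q_{i-2} with p_{-2}=0, p_{-1}=1, q_{-2}=1, q_{-1}=0):
  i=0: a_0=13, p_0 = 13*1 + 0 = 13, q_0 = 13*0 + 1 = 1.
  i=1: a_1=13, p_1 = 13*13 + 1 = 170, q_1 = 13*1 + 0 = 13.
Check: 170^2 - 171*13^2 = 28900 - 28899 = 1, so (x, y) = (170, 13) solves the equation, and by the theorem it is the least positive solution.

(x, y) = (170, 13)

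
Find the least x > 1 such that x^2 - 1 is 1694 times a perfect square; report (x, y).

(x, y) = (12082575, 293564)

First expand sqrt(1694) as a continued fraction. With x_i = (sqrt(1694) + m_i)/d_i and (m_0, d_0) = (0, 1): a_0 = floor(sqrt(1694)) = 41, since 41^2 = 1681 <= 1694 < 1764 = 42^2.
Iterate m_{i+1} = d_i*a_i - m_i, d_{i+1} = (1694 - m_{i+1}^2)/d_i, a_{i+1} = floor((a_0 + m_{i+1})/d_{i+1}):
  m_1 = 1*41 - 0 = 41, d_1 = (1694 - 41^2)/1 = 13/1 = 13, a_1 = floor((41 + 41)/13) = 6.
  m_2 = 13*6 - 41 = 37, d_2 = (1694 - 37^2)/13 = 325/13 = 25, a_2 = floor((41 + 37)/25) = 3.
  m_3 = 25*3 - 37 = 38, d_3 = (1694 - 38^2)/25 = 250/25 = 10, a_3 = floor((41 + 38)/10) = 7.
  m_4 = 10*7 - 38 = 32, d_4 = (1694 - 32^2)/10 = 670/10 = 67, a_4 = floor((41 + 32)/67) = 1.
  m_5 = 67*1 - 32 = 35, d_5 = (1694 - 35^2)/67 = 469/67 = 7, a_5 = floor((41 + 35)/7) = 10.
  m_6 = 7*10 - 35 = 35, d_6 = (1694 - 35^2)/7 = 469/7 = 67, a_6 = floor((41 + 35)/67) = 1.
  m_7 = 67*1 - 35 = 32, d_7 = (1694 - 32^2)/67 = 670/67 = 10, a_7 = floor((41 + 32)/10) = 7.
  m_8 = 10*7 - 32 = 38, d_8 = (1694 - 38^2)/10 = 250/10 = 25, a_8 = floor((41 + 38)/25) = 3.
  m_9 = 25*3 - 38 = 37, d_9 = (1694 - 37^2)/25 = 325/25 = 13, a_9 = floor((41 + 37)/13) = 6.
  m_10 = 13*6 - 37 = 41, d_10 = (1694 - 41^2)/13 = 13/13 = 1, a_10 = floor((41 + 41)/1) = 82.
  m_11 = 1*82 - 41 = 41, d_11 = (1694 - 41^2)/1 = 13/1 = 13: (m_11, d_11) = (m_1, d_1) = (41, 13), so from here the quotients repeat a_1, ..., a_10; the period length is 10.
So sqrt(1694) = [41; (6, 3, 7, 1, 10, 1, 7, 3, 6, 82)] with period length k = 10.
k is even, so the fundamental solution of x^2 - 1694y^2 = 1 is (p_{k-1}, q_{k-1}) = (p_9, q_9); compute convergents through index 9.
Convergents (p_i = a_i*p_{i-1} + p_{i-2}, q_i = a_i*q_{i-1} + q_{i-2} with p_{-2}=0, p_{-1}=1, q_{-2}=1, q_{-1}=0):
  i=0: a_0=41, p_0 = 41*1 + 0 = 41, q_0 = 41*0 + 1 = 1.
  i=1: a_1=6, p_1 = 6*41 + 1 = 247, q_1 = 6*1 + 0 = 6.
  i=2: a_2=3, p_2 = 3*247 + 41 = 782, q_2 = 3*6 + 1 = 19.
  i=3: a_3=7, p_3 = 7*782 + 247 = 5721, q_3 = 7*19 + 6 = 139.
  i=4: a_4=1, p_4 = 1*5721 + 782 = 6503, q_4 = 1*139 + 19 = 158.
  i=5: a_5=10, p_5 = 10*6503 + 5721 = 70751, q_5 = 10*158 + 139 = 1719.
  i=6: a_6=1, p_6 = 1*70751 + 6503 = 77254, q_6 = 1*1719 + 158 = 1877.
  i=7: a_7=7, p_7 = 7*77254 + 70751 = 611529, q_7 = 7*1877 + 1719 = 14858.
  i=8: a_8=3, p_8 = 3*611529 + 77254 = 1911841, q_8 = 3*14858 + 1877 = 46451.
  i=9: a_9=6, p_9 = 6*1911841 + 611529 = 12082575, q_9 = 6*46451 + 14858 = 293564.
Check: 12082575^2 - 1694*293564^2 = 145988618630625 - 145988618630624 = 1, so (x, y) = (12082575, 293564) solves the equation, and by the theorem it is the least positive solution.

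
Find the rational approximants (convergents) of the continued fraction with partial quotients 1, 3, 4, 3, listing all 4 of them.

Using the convergent recurrence p_i = a_i*p_{i-1} + p_{i-2}, q_i = a_i*q_{i-1} + q_{i-2} with p_{-2}=0, p_{-1}=1, q_{-2}=1, q_{-1}=0:
  i=0: a_0=1, p_0 = 1*1 + 0 = 1, q_0 = 1*0 + 1 = 1.
  i=1: a_1=3, p_1 = 3*1 + 1 = 4, q_1 = 3*1 + 0 = 3.
  i=2: a_2=4, p_2 = 4*4 + 1 = 17, q_2 = 4*3 + 1 = 13.
  i=3: a_3=3, p_3 = 3*17 + 4 = 55, q_3 = 3*13 + 3 = 42.

1/1, 4/3, 17/13, 55/42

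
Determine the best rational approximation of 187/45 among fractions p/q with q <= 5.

Expand x = 187/45 as a continued fraction with the Euclidean algorithm:
  187 = 4*45 + 7, so a_0 = 4.
  45 = 6*7 + 3, so a_1 = 6.
  7 = 2*3 + 1, so a_2 = 2.
  3 = 3*1 + 0, so a_3 = 3.
so x = [4; 6, 2, 3].
Convergents (p_i = a_i*p_{i-1} + p_{i-2}, q_i = a_i*q_{i-1} + q_{i-2} with p_{-2}=0, p_{-1}=1, q_{-2}=1, q_{-1}=0), until the denominator exceeds 5:
  i=0: a_0=4, p_0 = 4*1 + 0 = 4, q_0 = 4*0 + 1 = 1.
  i=1: a_1=6, p_1 = 6*4 + 1 = 25, q_1 = 6*1 + 0 = 6.
q_1 = 6 > 5, so the last convergent with denominator <= 5 is p_0/q_0 = 4/1.
The closest fraction with denominator <= 5 is either p_0/q_0 or the intermediate fraction (k*p_0 + p_{-1})/(k*q_0 + q_{-1}) with the largest k >= 1 whose denominator stays <= 5; these approach x as k grows, and every other convergent or intermediate fraction in range is farther away.
Largest k: floor((5 - q_{-1})/q_0) = floor((5 - 0)/1) = 5 (using the seeds p_{-1} = 1, q_{-1} = 0).
That gives (5*4 + 1)/(5*1 + 0) = 21/5.
Compare the errors: |x - 4/1| = |187*1 - 4*45|/(45*1) = 7/45, and |x - 21/5| = |187*5 - 21*45|/(45*5) = 10/225.
Cross-multiplying, 10*45 = 450 < 1575 = 7*225, so 10/225 is smaller: the intermediate fraction 21/5 is closer to x than 4/1.

21/5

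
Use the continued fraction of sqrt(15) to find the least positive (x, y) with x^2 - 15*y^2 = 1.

(x, y) = (4, 1)

First expand sqrt(15) as a continued fraction. With x_i = (sqrt(15) + m_i)/d_i and (m_0, d_0) = (0, 1): a_0 = floor(sqrt(15)) = 3, since 3^2 = 9 <= 15 < 16 = 4^2.
Iterate m_{i+1} = d_i*a_i - m_i, d_{i+1} = (15 - m_{i+1}^2)/d_i, a_{i+1} = floor((a_0 + m_{i+1})/d_{i+1}):
  m_1 = 1*3 - 0 = 3, d_1 = (15 - 3^2)/1 = 6/1 = 6, a_1 = floor((3 + 3)/6) = 1.
  m_2 = 6*1 - 3 = 3, d_2 = (15 - 3^2)/6 = 6/6 = 1, a_2 = floor((3 + 3)/1) = 6.
  m_3 = 1*6 - 3 = 3, d_3 = (15 - 3^2)/1 = 6/1 = 6: (m_3, d_3) = (m_1, d_1) = (3, 6), so from here the quotients repeat a_1, a_2; the period length is 2.
So sqrt(15) = [3; (1, 6)] with period length k = 2.
k is even, so the fundamental solution of x^2 - 15y^2 = 1 is (p_{k-1}, q_{k-1}) = (p_1, q_1); compute convergents through index 1.
Convergents (p_i = a_i*p_{i-1} + p_{i-2}, q_i = a_i*q_{i-1} + q_{i-2} with p_{-2}=0, p_{-1}=1, q_{-2}=1, q_{-1}=0):
  i=0: a_0=3, p_0 = 3*1 + 0 = 3, q_0 = 3*0 + 1 = 1.
  i=1: a_1=1, p_1 = 1*3 + 1 = 4, q_1 = 1*1 + 0 = 1.
Check: 4^2 - 15*1^2 = 16 - 15 = 1, so (x, y) = (4, 1) solves the equation, and by the theorem it is the least positive solution.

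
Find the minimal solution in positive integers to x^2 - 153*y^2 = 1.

First expand sqrt(153) as a continued fraction. With x_i = (sqrt(153) + m_i)/d_i and (m_0, d_0) = (0, 1): a_0 = floor(sqrt(153)) = 12, since 12^2 = 144 <= 153 < 169 = 13^2.
Iterate m_{i+1} = d_i*a_i - m_i, d_{i+1} = (153 - m_{i+1}^2)/d_i, a_{i+1} = floor((a_0 + m_{i+1})/d_{i+1}):
  m_1 = 1*12 - 0 = 12, d_1 = (153 - 12^2)/1 = 9/1 = 9, a_1 = floor((12 + 12)/9) = 2.
  m_2 = 9*2 - 12 = 6, d_2 = (153 - 6^2)/9 = 117/9 = 13, a_2 = floor((12 + 6)/13) = 1.
  m_3 = 13*1 - 6 = 7, d_3 = (153 - 7^2)/13 = 104/13 = 8, a_3 = floor((12 + 7)/8) = 2.
  m_4 = 8*2 - 7 = 9, d_4 = (153 - 9^2)/8 = 72/8 = 9, a_4 = floor((12 + 9)/9) = 2.
  m_5 = 9*2 - 9 = 9, d_5 = (153 - 9^2)/9 = 72/9 = 8, a_5 = floor((12 + 9)/8) = 2.
  m_6 = 8*2 - 9 = 7, d_6 = (153 - 7^2)/8 = 104/8 = 13, a_6 = floor((12 + 7)/13) = 1.
  m_7 = 13*1 - 7 = 6, d_7 = (153 - 6^2)/13 = 117/13 = 9, a_7 = floor((12 + 6)/9) = 2.
  m_8 = 9*2 - 6 = 12, d_8 = (153 - 12^2)/9 = 9/9 = 1, a_8 = floor((12 + 12)/1) = 24.
  m_9 = 1*24 - 12 = 12, d_9 = (153 - 12^2)/1 = 9/1 = 9: (m_9, d_9) = (m_1, d_1) = (12, 9), so from here the quotients repeat a_1, ..., a_8; the period length is 8.
So sqrt(153) = [12; (2, 1, 2, 2, 2, 1, 2, 24)] with period length k = 8.
k is even, so the fundamental solution of x^2 - 153y^2 = 1 is (p_{k-1}, q_{k-1}) = (p_7, q_7); compute convergents through index 7.
Convergents (p_i = a_i*p_{i-1} + p_{i-2}, q_i = a_i*q_{i-1} + q_{i-2} with p_{-2}=0, p_{-1}=1, q_{-2}=1, q_{-1}=0):
  i=0: a_0=12, p_0 = 12*1 + 0 = 12, q_0 = 12*0 + 1 = 1.
  i=1: a_1=2, p_1 = 2*12 + 1 = 25, q_1 = 2*1 + 0 = 2.
  i=2: a_2=1, p_2 = 1*25 + 12 = 37, q_2 = 1*2 + 1 = 3.
  i=3: a_3=2, p_3 = 2*37 + 25 = 99, q_3 = 2*3 + 2 = 8.
  i=4: a_4=2, p_4 = 2*99 + 37 = 235, q_4 = 2*8 + 3 = 19.
  i=5: a_5=2, p_5 = 2*235 + 99 = 569, q_5 = 2*19 + 8 = 46.
  i=6: a_6=1, p_6 = 1*569 + 235 = 804, q_6 = 1*46 + 19 = 65.
  i=7: a_7=2, p_7 = 2*804 + 569 = 2177, q_7 = 2*65 + 46 = 176.
Check: 2177^2 - 153*176^2 = 4739329 - 4739328 = 1, so (x, y) = (2177, 176) solves the equation, and by the theorem it is the least positive solution.

(x, y) = (2177, 176)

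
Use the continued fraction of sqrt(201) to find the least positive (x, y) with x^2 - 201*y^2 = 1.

First expand sqrt(201) as a continued fraction. With x_i = (sqrt(201) + m_i)/d_i and (m_0, d_0) = (0, 1): a_0 = floor(sqrt(201)) = 14, since 14^2 = 196 <= 201 < 225 = 15^2.
Iterate m_{i+1} = d_i*a_i - m_i, d_{i+1} = (201 - m_{i+1}^2)/d_i, a_{i+1} = floor((a_0 + m_{i+1})/d_{i+1}):
  m_1 = 1*14 - 0 = 14, d_1 = (201 - 14^2)/1 = 5/1 = 5, a_1 = floor((14 + 14)/5) = 5.
  m_2 = 5*5 - 14 = 11, d_2 = (201 - 11^2)/5 = 80/5 = 16, a_2 = floor((14 + 11)/16) = 1.
  m_3 = 16*1 - 11 = 5, d_3 = (201 - 5^2)/16 = 176/16 = 11, a_3 = floor((14 + 5)/11) = 1.
  m_4 = 11*1 - 5 = 6, d_4 = (201 - 6^2)/11 = 165/11 = 15, a_4 = floor((14 + 6)/15) = 1.
  m_5 = 15*1 - 6 = 9, d_5 = (201 - 9^2)/15 = 120/15 = 8, a_5 = floor((14 + 9)/8) = 2.
  m_6 = 8*2 - 9 = 7, d_6 = (201 - 7^2)/8 = 152/8 = 19, a_6 = floor((14 + 7)/19) = 1.
  m_7 = 19*1 - 7 = 12, d_7 = (201 - 12^2)/19 = 57/19 = 3, a_7 = floor((14 + 12)/3) = 8.
  m_8 = 3*8 - 12 = 12, d_8 = (201 - 12^2)/3 = 57/3 = 19, a_8 = floor((14 + 12)/19) = 1.
  m_9 = 19*1 - 12 = 7, d_9 = (201 - 7^2)/19 = 152/19 = 8, a_9 = floor((14 + 7)/8) = 2.
  m_10 = 8*2 - 7 = 9, d_10 = (201 - 9^2)/8 = 120/8 = 15, a_10 = floor((14 + 9)/15) = 1.
  m_11 = 15*1 - 9 = 6, d_11 = (201 - 6^2)/15 = 165/15 = 11, a_11 = floor((14 + 6)/11) = 1.
  m_12 = 11*1 - 6 = 5, d_12 = (201 - 5^2)/11 = 176/11 = 16, a_12 = floor((14 + 5)/16) = 1.
  m_13 = 16*1 - 5 = 11, d_13 = (201 - 11^2)/16 = 80/16 = 5, a_13 = floor((14 + 11)/5) = 5.
  m_14 = 5*5 - 11 = 14, d_14 = (201 - 14^2)/5 = 5/5 = 1, a_14 = floor((14 + 14)/1) = 28.
  m_15 = 1*28 - 14 = 14, d_15 = (201 - 14^2)/1 = 5/1 = 5: (m_15, d_15) = (m_1, d_1) = (14, 5), so from here the quotients repeat a_1, ..., a_14; the period length is 14.
So sqrt(201) = [14; (5, 1, 1, 1, 2, 1, 8, 1, 2, 1, 1, 1, 5, 28)] with period length k = 14.
k is even, so the fundamental solution of x^2 - 201y^2 = 1 is (p_{k-1}, q_{k-1}) = (p_13, q_13); compute convergents through index 13.
Convergents (p_i = a_i*p_{i-1} + p_{i-2}, q_i = a_i*q_{i-1} + q_{i-2} with p_{-2}=0, p_{-1}=1, q_{-2}=1, q_{-1}=0):
  i=0: a_0=14, p_0 = 14*1 + 0 = 14, q_0 = 14*0 + 1 = 1.
  i=1: a_1=5, p_1 = 5*14 + 1 = 71, q_1 = 5*1 + 0 = 5.
  i=2: a_2=1, p_2 = 1*71 + 14 = 85, q_2 = 1*5 + 1 = 6.
  i=3: a_3=1, p_3 = 1*85 + 71 = 156, q_3 = 1*6 + 5 = 11.
  i=4: a_4=1, p_4 = 1*156 + 85 = 241, q_4 = 1*11 + 6 = 17.
  i=5: a_5=2, p_5 = 2*241 + 156 = 638, q_5 = 2*17 + 11 = 45.
  i=6: a_6=1, p_6 = 1*638 + 241 = 879, q_6 = 1*45 + 17 = 62.
  i=7: a_7=8, p_7 = 8*879 + 638 = 7670, q_7 = 8*62 + 45 = 541.
  i=8: a_8=1, p_8 = 1*7670 + 879 = 8549, q_8 = 1*541 + 62 = 603.
  i=9: a_9=2, p_9 = 2*8549 + 7670 = 24768, q_9 = 2*603 + 541 = 1747.
  i=10: a_10=1, p_10 = 1*24768 + 8549 = 33317, q_10 = 1*1747 + 603 = 2350.
  i=11: a_11=1, p_11 = 1*33317 + 24768 = 58085, q_11 = 1*2350 + 1747 = 4097.
  i=12: a_12=1, p_12 = 1*58085 + 33317 = 91402, q_12 = 1*4097 + 2350 = 6447.
  i=13: a_13=5, p_13 = 5*91402 + 58085 = 515095, q_13 = 5*6447 + 4097 = 36332.
Check: 515095^2 - 201*36332^2 = 265322859025 - 265322859024 = 1, so (x, y) = (515095, 36332) solves the equation, and by the theorem it is the least positive solution.

(x, y) = (515095, 36332)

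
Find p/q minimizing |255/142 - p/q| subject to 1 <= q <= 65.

Expand x = 255/142 as a continued fraction with the Euclidean algorithm:
  255 = 1*142 + 113, so a_0 = 1.
  142 = 1*113 + 29, so a_1 = 1.
  113 = 3*29 + 26, so a_2 = 3.
  29 = 1*26 + 3, so a_3 = 1.
  26 = 8*3 + 2, so a_4 = 8.
  3 = 1*2 + 1, so a_5 = 1.
  2 = 2*1 + 0, so a_6 = 2.
so x = [1; 1, 3, 1, 8, 1, 2].
Convergents (p_i = a_i*p_{i-1} + p_{i-2}, q_i = a_i*q_{i-1} + q_{i-2} with p_{-2}=0, p_{-1}=1, q_{-2}=1, q_{-1}=0), until the denominator exceeds 65:
  i=0: a_0=1, p_0 = 1*1 + 0 = 1, q_0 = 1*0 + 1 = 1.
  i=1: a_1=1, p_1 = 1*1 + 1 = 2, q_1 = 1*1 + 0 = 1.
  i=2: a_2=3, p_2 = 3*2 + 1 = 7, q_2 = 3*1 + 1 = 4.
  i=3: a_3=1, p_3 = 1*7 + 2 = 9, q_3 = 1*4 + 1 = 5.
  i=4: a_4=8, p_4 = 8*9 + 7 = 79, q_4 = 8*5 + 4 = 44.
  i=5: a_5=1, p_5 = 1*79 + 9 = 88, q_5 = 1*44 + 5 = 49.
  i=6: a_6=2, p_6 = 2*88 + 79 = 255, q_6 = 2*49 + 44 = 142.
q_6 = 142 > 65, so the last convergent with denominator <= 65 is p_5/q_5 = 88/49.
The closest fraction with denominator <= 65 is either p_5/q_5 or the intermediate fraction (k*p_5 + p_4)/(k*q_5 + q_4) with the largest k >= 1 whose denominator stays <= 65; these approach x as k grows, and every other convergent or intermediate fraction in range is farther away.
Largest k: floor((65 - q_4)/q_5) = floor((65 - 44)/49) = 0.
Since k = 0, no intermediate fraction beyond p_5/q_5 has denominator <= 65, so the convergent 88/49 is the closest (its error is |255*49 - 88*142|/(142*49) = 1/6958).

88/49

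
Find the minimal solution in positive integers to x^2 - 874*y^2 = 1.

(x, y) = (3725, 126)

First expand sqrt(874) as a continued fraction. With x_i = (sqrt(874) + m_i)/d_i and (m_0, d_0) = (0, 1): a_0 = floor(sqrt(874)) = 29, since 29^2 = 841 <= 874 < 900 = 30^2.
Iterate m_{i+1} = d_i*a_i - m_i, d_{i+1} = (874 - m_{i+1}^2)/d_i, a_{i+1} = floor((a_0 + m_{i+1})/d_{i+1}):
  m_1 = 1*29 - 0 = 29, d_1 = (874 - 29^2)/1 = 33/1 = 33, a_1 = floor((29 + 29)/33) = 1.
  m_2 = 33*1 - 29 = 4, d_2 = (874 - 4^2)/33 = 858/33 = 26, a_2 = floor((29 + 4)/26) = 1.
  m_3 = 26*1 - 4 = 22, d_3 = (874 - 22^2)/26 = 390/26 = 15, a_3 = floor((29 + 22)/15) = 3.
  m_4 = 15*3 - 22 = 23, d_4 = (874 - 23^2)/15 = 345/15 = 23, a_4 = floor((29 + 23)/23) = 2.
  m_5 = 23*2 - 23 = 23, d_5 = (874 - 23^2)/23 = 345/23 = 15, a_5 = floor((29 + 23)/15) = 3.
  m_6 = 15*3 - 23 = 22, d_6 = (874 - 22^2)/15 = 390/15 = 26, a_6 = floor((29 + 22)/26) = 1.
  m_7 = 26*1 - 22 = 4, d_7 = (874 - 4^2)/26 = 858/26 = 33, a_7 = floor((29 + 4)/33) = 1.
  m_8 = 33*1 - 4 = 29, d_8 = (874 - 29^2)/33 = 33/33 = 1, a_8 = floor((29 + 29)/1) = 58.
  m_9 = 1*58 - 29 = 29, d_9 = (874 - 29^2)/1 = 33/1 = 33: (m_9, d_9) = (m_1, d_1) = (29, 33), so from here the quotients repeat a_1, ..., a_8; the period length is 8.
So sqrt(874) = [29; (1, 1, 3, 2, 3, 1, 1, 58)] with period length k = 8.
k is even, so the fundamental solution of x^2 - 874y^2 = 1 is (p_{k-1}, q_{k-1}) = (p_7, q_7); compute convergents through index 7.
Convergents (p_i = a_i*p_{i-1} + p_{i-2}, q_i = a_i*q_{i-1} + q_{i-2} with p_{-2}=0, p_{-1}=1, q_{-2}=1, q_{-1}=0):
  i=0: a_0=29, p_0 = 29*1 + 0 = 29, q_0 = 29*0 + 1 = 1.
  i=1: a_1=1, p_1 = 1*29 + 1 = 30, q_1 = 1*1 + 0 = 1.
  i=2: a_2=1, p_2 = 1*30 + 29 = 59, q_2 = 1*1 + 1 = 2.
  i=3: a_3=3, p_3 = 3*59 + 30 = 207, q_3 = 3*2 + 1 = 7.
  i=4: a_4=2, p_4 = 2*207 + 59 = 473, q_4 = 2*7 + 2 = 16.
  i=5: a_5=3, p_5 = 3*473 + 207 = 1626, q_5 = 3*16 + 7 = 55.
  i=6: a_6=1, p_6 = 1*1626 + 473 = 2099, q_6 = 1*55 + 16 = 71.
  i=7: a_7=1, p_7 = 1*2099 + 1626 = 3725, q_7 = 1*71 + 55 = 126.
Check: 3725^2 - 874*126^2 = 13875625 - 13875624 = 1, so (x, y) = (3725, 126) solves the equation, and by the theorem it is the least positive solution.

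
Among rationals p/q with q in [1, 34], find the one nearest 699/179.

Expand x = 699/179 as a continued fraction with the Euclidean algorithm:
  699 = 3*179 + 162, so a_0 = 3.
  179 = 1*162 + 17, so a_1 = 1.
  162 = 9*17 + 9, so a_2 = 9.
  17 = 1*9 + 8, so a_3 = 1.
  9 = 1*8 + 1, so a_4 = 1.
  8 = 8*1 + 0, so a_5 = 8.
so x = [3; 1, 9, 1, 1, 8].
Convergents (p_i = a_i*p_{i-1} + p_{i-2}, q_i = a_i*q_{i-1} + q_{i-2} with p_{-2}=0, p_{-1}=1, q_{-2}=1, q_{-1}=0), until the denominator exceeds 34:
  i=0: a_0=3, p_0 = 3*1 + 0 = 3, q_0 = 3*0 + 1 = 1.
  i=1: a_1=1, p_1 = 1*3 + 1 = 4, q_1 = 1*1 + 0 = 1.
  i=2: a_2=9, p_2 = 9*4 + 3 = 39, q_2 = 9*1 + 1 = 10.
  i=3: a_3=1, p_3 = 1*39 + 4 = 43, q_3 = 1*10 + 1 = 11.
  i=4: a_4=1, p_4 = 1*43 + 39 = 82, q_4 = 1*11 + 10 = 21.
  i=5: a_5=8, p_5 = 8*82 + 43 = 699, q_5 = 8*21 + 11 = 179.
q_5 = 179 > 34, so the last convergent with denominator <= 34 is p_4/q_4 = 82/21.
The closest fraction with denominator <= 34 is either p_4/q_4 or the intermediate fraction (k*p_4 + p_3)/(k*q_4 + q_3) with the largest k >= 1 whose denominator stays <= 34; these approach x as k grows, and every other convergent or intermediate fraction in range is farther away.
Largest k: floor((34 - q_3)/q_4) = floor((34 - 11)/21) = 1.
That gives (1*82 + 43)/(1*21 + 11) = 125/32.
Compare the errors: |x - 82/21| = |699*21 - 82*179|/(179*21) = 1/3759, and |x - 125/32| = |699*32 - 125*179|/(179*32) = 7/5728.
Cross-multiplying, 1*5728 = 5728 < 26313 = 7*3759, so 1/3759 is smaller: the convergent 82/21 is closer to x than 125/32.

82/21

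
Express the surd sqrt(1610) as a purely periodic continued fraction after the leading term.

[40; (8, 80)]

Write x_i = (sqrt(1610) + m_i)/d_i with (m_0, d_0) = (0, 1). a_0 = floor(sqrt(1610)) = 40, since 40^2 = 1600 <= 1610 < 1681 = 41^2.
Iterate m_{i+1} = d_i*a_i - m_i, d_{i+1} = (1610 - m_{i+1}^2)/d_i, a_{i+1} = floor((a_0 + m_{i+1})/d_{i+1}):
  m_1 = 1*40 - 0 = 40, d_1 = (1610 - 40^2)/1 = 10/1 = 10, a_1 = floor((40 + 40)/10) = 8.
  m_2 = 10*8 - 40 = 40, d_2 = (1610 - 40^2)/10 = 10/10 = 1, a_2 = floor((40 + 40)/1) = 80.
  m_3 = 1*80 - 40 = 40, d_3 = (1610 - 40^2)/1 = 10/1 = 10: (m_3, d_3) = (m_1, d_1) = (40, 10), so from here the quotients repeat a_1, a_2; the period length is 2.
Hence the expansion of sqrt(1610) is a_0 = 40 followed by the repeating block 8, 80 (period 2).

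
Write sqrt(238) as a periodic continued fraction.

Write x_i = (sqrt(238) + m_i)/d_i with (m_0, d_0) = (0, 1). a_0 = floor(sqrt(238)) = 15, since 15^2 = 225 <= 238 < 256 = 16^2.
Iterate m_{i+1} = d_i*a_i - m_i, d_{i+1} = (238 - m_{i+1}^2)/d_i, a_{i+1} = floor((a_0 + m_{i+1})/d_{i+1}):
  m_1 = 1*15 - 0 = 15, d_1 = (238 - 15^2)/1 = 13/1 = 13, a_1 = floor((15 + 15)/13) = 2.
  m_2 = 13*2 - 15 = 11, d_2 = (238 - 11^2)/13 = 117/13 = 9, a_2 = floor((15 + 11)/9) = 2.
  m_3 = 9*2 - 11 = 7, d_3 = (238 - 7^2)/9 = 189/9 = 21, a_3 = floor((15 + 7)/21) = 1.
  m_4 = 21*1 - 7 = 14, d_4 = (238 - 14^2)/21 = 42/21 = 2, a_4 = floor((15 + 14)/2) = 14.
  m_5 = 2*14 - 14 = 14, d_5 = (238 - 14^2)/2 = 42/2 = 21, a_5 = floor((15 + 14)/21) = 1.
  m_6 = 21*1 - 14 = 7, d_6 = (238 - 7^2)/21 = 189/21 = 9, a_6 = floor((15 + 7)/9) = 2.
  m_7 = 9*2 - 7 = 11, d_7 = (238 - 11^2)/9 = 117/9 = 13, a_7 = floor((15 + 11)/13) = 2.
  m_8 = 13*2 - 11 = 15, d_8 = (238 - 15^2)/13 = 13/13 = 1, a_8 = floor((15 + 15)/1) = 30.
  m_9 = 1*30 - 15 = 15, d_9 = (238 - 15^2)/1 = 13/1 = 13: (m_9, d_9) = (m_1, d_1) = (15, 13), so from here the quotients repeat a_1, ..., a_8; the period length is 8.
Hence the expansion of sqrt(238) is a_0 = 15 followed by the repeating block 2, 2, 1, 14, 1, 2, 2, 30 (period 8).

[15; (2, 2, 1, 14, 1, 2, 2, 30)]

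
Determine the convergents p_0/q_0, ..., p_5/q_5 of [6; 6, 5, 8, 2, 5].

6/1, 37/6, 191/31, 1565/254, 3321/539, 18170/2949

Using the convergent recurrence p_i = a_i*p_{i-1} + p_{i-2}, q_i = a_i*q_{i-1} + q_{i-2} with p_{-2}=0, p_{-1}=1, q_{-2}=1, q_{-1}=0:
  i=0: a_0=6, p_0 = 6*1 + 0 = 6, q_0 = 6*0 + 1 = 1.
  i=1: a_1=6, p_1 = 6*6 + 1 = 37, q_1 = 6*1 + 0 = 6.
  i=2: a_2=5, p_2 = 5*37 + 6 = 191, q_2 = 5*6 + 1 = 31.
  i=3: a_3=8, p_3 = 8*191 + 37 = 1565, q_3 = 8*31 + 6 = 254.
  i=4: a_4=2, p_4 = 2*1565 + 191 = 3321, q_4 = 2*254 + 31 = 539.
  i=5: a_5=5, p_5 = 5*3321 + 1565 = 18170, q_5 = 5*539 + 254 = 2949.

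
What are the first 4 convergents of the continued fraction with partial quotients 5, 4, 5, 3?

Using the convergent recurrence p_i = a_i*p_{i-1} + p_{i-2}, q_i = a_i*q_{i-1} + q_{i-2} with p_{-2}=0, p_{-1}=1, q_{-2}=1, q_{-1}=0:
  i=0: a_0=5, p_0 = 5*1 + 0 = 5, q_0 = 5*0 + 1 = 1.
  i=1: a_1=4, p_1 = 4*5 + 1 = 21, q_1 = 4*1 + 0 = 4.
  i=2: a_2=5, p_2 = 5*21 + 5 = 110, q_2 = 5*4 + 1 = 21.
  i=3: a_3=3, p_3 = 3*110 + 21 = 351, q_3 = 3*21 + 4 = 67.

5/1, 21/4, 110/21, 351/67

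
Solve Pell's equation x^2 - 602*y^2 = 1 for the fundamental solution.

(x, y) = (687, 28)

First expand sqrt(602) as a continued fraction. With x_i = (sqrt(602) + m_i)/d_i and (m_0, d_0) = (0, 1): a_0 = floor(sqrt(602)) = 24, since 24^2 = 576 <= 602 < 625 = 25^2.
Iterate m_{i+1} = d_i*a_i - m_i, d_{i+1} = (602 - m_{i+1}^2)/d_i, a_{i+1} = floor((a_0 + m_{i+1})/d_{i+1}):
  m_1 = 1*24 - 0 = 24, d_1 = (602 - 24^2)/1 = 26/1 = 26, a_1 = floor((24 + 24)/26) = 1.
  m_2 = 26*1 - 24 = 2, d_2 = (602 - 2^2)/26 = 598/26 = 23, a_2 = floor((24 + 2)/23) = 1.
  m_3 = 23*1 - 2 = 21, d_3 = (602 - 21^2)/23 = 161/23 = 7, a_3 = floor((24 + 21)/7) = 6.
  m_4 = 7*6 - 21 = 21, d_4 = (602 - 21^2)/7 = 161/7 = 23, a_4 = floor((24 + 21)/23) = 1.
  m_5 = 23*1 - 21 = 2, d_5 = (602 - 2^2)/23 = 598/23 = 26, a_5 = floor((24 + 2)/26) = 1.
  m_6 = 26*1 - 2 = 24, d_6 = (602 - 24^2)/26 = 26/26 = 1, a_6 = floor((24 + 24)/1) = 48.
  m_7 = 1*48 - 24 = 24, d_7 = (602 - 24^2)/1 = 26/1 = 26: (m_7, d_7) = (m_1, d_1) = (24, 26), so from here the quotients repeat a_1, ..., a_6; the period length is 6.
So sqrt(602) = [24; (1, 1, 6, 1, 1, 48)] with period length k = 6.
k is even, so the fundamental solution of x^2 - 602y^2 = 1 is (p_{k-1}, q_{k-1}) = (p_5, q_5); compute convergents through index 5.
Convergents (p_i = a_i*p_{i-1} + p_{i-2}, q_i = a_i*q_{i-1} + q_{i-2} with p_{-2}=0, p_{-1}=1, q_{-2}=1, q_{-1}=0):
  i=0: a_0=24, p_0 = 24*1 + 0 = 24, q_0 = 24*0 + 1 = 1.
  i=1: a_1=1, p_1 = 1*24 + 1 = 25, q_1 = 1*1 + 0 = 1.
  i=2: a_2=1, p_2 = 1*25 + 24 = 49, q_2 = 1*1 + 1 = 2.
  i=3: a_3=6, p_3 = 6*49 + 25 = 319, q_3 = 6*2 + 1 = 13.
  i=4: a_4=1, p_4 = 1*319 + 49 = 368, q_4 = 1*13 + 2 = 15.
  i=5: a_5=1, p_5 = 1*368 + 319 = 687, q_5 = 1*15 + 13 = 28.
Check: 687^2 - 602*28^2 = 471969 - 471968 = 1, so (x, y) = (687, 28) solves the equation, and by the theorem it is the least positive solution.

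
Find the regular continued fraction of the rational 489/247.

Run the Euclidean algorithm on 489 and 247; the successive quotients are the partial quotients a_0, a_1, ... (each step inverts the fractional part left over by the previous one):
  489 = 1*247 + 242, so a_0 = 1.
  247 = 1*242 + 5, so a_1 = 1.
  242 = 48*5 + 2, so a_2 = 48.
  5 = 2*2 + 1, so a_3 = 2.
  2 = 2*1 + 0, so a_4 = 2.
The remainder reaches 0 after 5 divisions, so the expansion has 5 partial quotients, read off in order.

[1; 1, 48, 2, 2]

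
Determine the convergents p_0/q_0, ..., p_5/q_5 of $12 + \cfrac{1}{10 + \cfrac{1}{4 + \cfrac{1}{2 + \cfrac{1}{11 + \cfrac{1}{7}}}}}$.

12/1, 121/10, 496/41, 1113/92, 12739/1053, 90286/7463

Using the convergent recurrence p_i = a_i*p_{i-1} + p_{i-2}, q_i = a_i*q_{i-1} + q_{i-2} with p_{-2}=0, p_{-1}=1, q_{-2}=1, q_{-1}=0:
  i=0: a_0=12, p_0 = 12*1 + 0 = 12, q_0 = 12*0 + 1 = 1.
  i=1: a_1=10, p_1 = 10*12 + 1 = 121, q_1 = 10*1 + 0 = 10.
  i=2: a_2=4, p_2 = 4*121 + 12 = 496, q_2 = 4*10 + 1 = 41.
  i=3: a_3=2, p_3 = 2*496 + 121 = 1113, q_3 = 2*41 + 10 = 92.
  i=4: a_4=11, p_4 = 11*1113 + 496 = 12739, q_4 = 11*92 + 41 = 1053.
  i=5: a_5=7, p_5 = 7*12739 + 1113 = 90286, q_5 = 7*1053 + 92 = 7463.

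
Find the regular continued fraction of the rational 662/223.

Run the Euclidean algorithm on 662 and 223; the successive quotients are the partial quotients a_0, a_1, ... (each step inverts the fractional part left over by the previous one):
  662 = 2*223 + 216, so a_0 = 2.
  223 = 1*216 + 7, so a_1 = 1.
  216 = 30*7 + 6, so a_2 = 30.
  7 = 1*6 + 1, so a_3 = 1.
  6 = 6*1 + 0, so a_4 = 6.
The remainder reaches 0 after 5 divisions, so the expansion has 5 partial quotients, read off in order.

[2; 1, 30, 1, 6]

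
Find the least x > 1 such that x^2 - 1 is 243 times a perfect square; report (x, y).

First expand sqrt(243) as a continued fraction. With x_i = (sqrt(243) + m_i)/d_i and (m_0, d_0) = (0, 1): a_0 = floor(sqrt(243)) = 15, since 15^2 = 225 <= 243 < 256 = 16^2.
Iterate m_{i+1} = d_i*a_i - m_i, d_{i+1} = (243 - m_{i+1}^2)/d_i, a_{i+1} = floor((a_0 + m_{i+1})/d_{i+1}):
  m_1 = 1*15 - 0 = 15, d_1 = (243 - 15^2)/1 = 18/1 = 18, a_1 = floor((15 + 15)/18) = 1.
  m_2 = 18*1 - 15 = 3, d_2 = (243 - 3^2)/18 = 234/18 = 13, a_2 = floor((15 + 3)/13) = 1.
  m_3 = 13*1 - 3 = 10, d_3 = (243 - 10^2)/13 = 143/13 = 11, a_3 = floor((15 + 10)/11) = 2.
  m_4 = 11*2 - 10 = 12, d_4 = (243 - 12^2)/11 = 99/11 = 9, a_4 = floor((15 + 12)/9) = 3.
  m_5 = 9*3 - 12 = 15, d_5 = (243 - 15^2)/9 = 18/9 = 2, a_5 = floor((15 + 15)/2) = 15.
  m_6 = 2*15 - 15 = 15, d_6 = (243 - 15^2)/2 = 18/2 = 9, a_6 = floor((15 + 15)/9) = 3.
  m_7 = 9*3 - 15 = 12, d_7 = (243 - 12^2)/9 = 99/9 = 11, a_7 = floor((15 + 12)/11) = 2.
  m_8 = 11*2 - 12 = 10, d_8 = (243 - 10^2)/11 = 143/11 = 13, a_8 = floor((15 + 10)/13) = 1.
  m_9 = 13*1 - 10 = 3, d_9 = (243 - 3^2)/13 = 234/13 = 18, a_9 = floor((15 + 3)/18) = 1.
  m_10 = 18*1 - 3 = 15, d_10 = (243 - 15^2)/18 = 18/18 = 1, a_10 = floor((15 + 15)/1) = 30.
  m_11 = 1*30 - 15 = 15, d_11 = (243 - 15^2)/1 = 18/1 = 18: (m_11, d_11) = (m_1, d_1) = (15, 18), so from here the quotients repeat a_1, ..., a_10; the period length is 10.
So sqrt(243) = [15; (1, 1, 2, 3, 15, 3, 2, 1, 1, 30)] with period length k = 10.
k is even, so the fundamental solution of x^2 - 243y^2 = 1 is (p_{k-1}, q_{k-1}) = (p_9, q_9); compute convergents through index 9.
Convergents (p_i = a_i*p_{i-1} + p_{i-2}, q_i = a_i*q_{i-1} + q_{i-2} with p_{-2}=0, p_{-1}=1, q_{-2}=1, q_{-1}=0):
  i=0: a_0=15, p_0 = 15*1 + 0 = 15, q_0 = 15*0 + 1 = 1.
  i=1: a_1=1, p_1 = 1*15 + 1 = 16, q_1 = 1*1 + 0 = 1.
  i=2: a_2=1, p_2 = 1*16 + 15 = 31, q_2 = 1*1 + 1 = 2.
  i=3: a_3=2, p_3 = 2*31 + 16 = 78, q_3 = 2*2 + 1 = 5.
  i=4: a_4=3, p_4 = 3*78 + 31 = 265, q_4 = 3*5 + 2 = 17.
  i=5: a_5=15, p_5 = 15*265 + 78 = 4053, q_5 = 15*17 + 5 = 260.
  i=6: a_6=3, p_6 = 3*4053 + 265 = 12424, q_6 = 3*260 + 17 = 797.
  i=7: a_7=2, p_7 = 2*12424 + 4053 = 28901, q_7 = 2*797 + 260 = 1854.
  i=8: a_8=1, p_8 = 1*28901 + 12424 = 41325, q_8 = 1*1854 + 797 = 2651.
  i=9: a_9=1, p_9 = 1*41325 + 28901 = 70226, q_9 = 1*2651 + 1854 = 4505.
Check: 70226^2 - 243*4505^2 = 4931691076 - 4931691075 = 1, so (x, y) = (70226, 4505) solves the equation, and by the theorem it is the least positive solution.

(x, y) = (70226, 4505)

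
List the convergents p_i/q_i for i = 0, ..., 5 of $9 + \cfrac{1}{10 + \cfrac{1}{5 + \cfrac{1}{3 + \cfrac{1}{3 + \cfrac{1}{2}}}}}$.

9/1, 91/10, 464/51, 1483/163, 4913/540, 11309/1243

Using the convergent recurrence p_i = a_i*p_{i-1} + p_{i-2}, q_i = a_i*q_{i-1} + q_{i-2} with p_{-2}=0, p_{-1}=1, q_{-2}=1, q_{-1}=0:
  i=0: a_0=9, p_0 = 9*1 + 0 = 9, q_0 = 9*0 + 1 = 1.
  i=1: a_1=10, p_1 = 10*9 + 1 = 91, q_1 = 10*1 + 0 = 10.
  i=2: a_2=5, p_2 = 5*91 + 9 = 464, q_2 = 5*10 + 1 = 51.
  i=3: a_3=3, p_3 = 3*464 + 91 = 1483, q_3 = 3*51 + 10 = 163.
  i=4: a_4=3, p_4 = 3*1483 + 464 = 4913, q_4 = 3*163 + 51 = 540.
  i=5: a_5=2, p_5 = 2*4913 + 1483 = 11309, q_5 = 2*540 + 163 = 1243.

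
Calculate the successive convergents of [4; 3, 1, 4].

Using the convergent recurrence p_i = a_i*p_{i-1} + p_{i-2}, q_i = a_i*q_{i-1} + q_{i-2} with p_{-2}=0, p_{-1}=1, q_{-2}=1, q_{-1}=0:
  i=0: a_0=4, p_0 = 4*1 + 0 = 4, q_0 = 4*0 + 1 = 1.
  i=1: a_1=3, p_1 = 3*4 + 1 = 13, q_1 = 3*1 + 0 = 3.
  i=2: a_2=1, p_2 = 1*13 + 4 = 17, q_2 = 1*3 + 1 = 4.
  i=3: a_3=4, p_3 = 4*17 + 13 = 81, q_3 = 4*4 + 3 = 19.

4/1, 13/3, 17/4, 81/19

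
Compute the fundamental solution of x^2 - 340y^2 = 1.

First expand sqrt(340) as a continued fraction. With x_i = (sqrt(340) + m_i)/d_i and (m_0, d_0) = (0, 1): a_0 = floor(sqrt(340)) = 18, since 18^2 = 324 <= 340 < 361 = 19^2.
Iterate m_{i+1} = d_i*a_i - m_i, d_{i+1} = (340 - m_{i+1}^2)/d_i, a_{i+1} = floor((a_0 + m_{i+1})/d_{i+1}):
  m_1 = 1*18 - 0 = 18, d_1 = (340 - 18^2)/1 = 16/1 = 16, a_1 = floor((18 + 18)/16) = 2.
  m_2 = 16*2 - 18 = 14, d_2 = (340 - 14^2)/16 = 144/16 = 9, a_2 = floor((18 + 14)/9) = 3.
  m_3 = 9*3 - 14 = 13, d_3 = (340 - 13^2)/9 = 171/9 = 19, a_3 = floor((18 + 13)/19) = 1.
  m_4 = 19*1 - 13 = 6, d_4 = (340 - 6^2)/19 = 304/19 = 16, a_4 = floor((18 + 6)/16) = 1.
  m_5 = 16*1 - 6 = 10, d_5 = (340 - 10^2)/16 = 240/16 = 15, a_5 = floor((18 + 10)/15) = 1.
  m_6 = 15*1 - 10 = 5, d_6 = (340 - 5^2)/15 = 315/15 = 21, a_6 = floor((18 + 5)/21) = 1.
  m_7 = 21*1 - 5 = 16, d_7 = (340 - 16^2)/21 = 84/21 = 4, a_7 = floor((18 + 16)/4) = 8.
  m_8 = 4*8 - 16 = 16, d_8 = (340 - 16^2)/4 = 84/4 = 21, a_8 = floor((18 + 16)/21) = 1.
  m_9 = 21*1 - 16 = 5, d_9 = (340 - 5^2)/21 = 315/21 = 15, a_9 = floor((18 + 5)/15) = 1.
  m_10 = 15*1 - 5 = 10, d_10 = (340 - 10^2)/15 = 240/15 = 16, a_10 = floor((18 + 10)/16) = 1.
  m_11 = 16*1 - 10 = 6, d_11 = (340 - 6^2)/16 = 304/16 = 19, a_11 = floor((18 + 6)/19) = 1.
  m_12 = 19*1 - 6 = 13, d_12 = (340 - 13^2)/19 = 171/19 = 9, a_12 = floor((18 + 13)/9) = 3.
  m_13 = 9*3 - 13 = 14, d_13 = (340 - 14^2)/9 = 144/9 = 16, a_13 = floor((18 + 14)/16) = 2.
  m_14 = 16*2 - 14 = 18, d_14 = (340 - 18^2)/16 = 16/16 = 1, a_14 = floor((18 + 18)/1) = 36.
  m_15 = 1*36 - 18 = 18, d_15 = (340 - 18^2)/1 = 16/1 = 16: (m_15, d_15) = (m_1, d_1) = (18, 16), so from here the quotients repeat a_1, ..., a_14; the period length is 14.
So sqrt(340) = [18; (2, 3, 1, 1, 1, 1, 8, 1, 1, 1, 1, 3, 2, 36)] with period length k = 14.
k is even, so the fundamental solution of x^2 - 340y^2 = 1 is (p_{k-1}, q_{k-1}) = (p_13, q_13); compute convergents through index 13.
Convergents (p_i = a_i*p_{i-1} + p_{i-2}, q_i = a_i*q_{i-1} + q_{i-2} with p_{-2}=0, p_{-1}=1, q_{-2}=1, q_{-1}=0):
  i=0: a_0=18, p_0 = 18*1 + 0 = 18, q_0 = 18*0 + 1 = 1.
  i=1: a_1=2, p_1 = 2*18 + 1 = 37, q_1 = 2*1 + 0 = 2.
  i=2: a_2=3, p_2 = 3*37 + 18 = 129, q_2 = 3*2 + 1 = 7.
  i=3: a_3=1, p_3 = 1*129 + 37 = 166, q_3 = 1*7 + 2 = 9.
  i=4: a_4=1, p_4 = 1*166 + 129 = 295, q_4 = 1*9 + 7 = 16.
  i=5: a_5=1, p_5 = 1*295 + 166 = 461, q_5 = 1*16 + 9 = 25.
  i=6: a_6=1, p_6 = 1*461 + 295 = 756, q_6 = 1*25 + 16 = 41.
  i=7: a_7=8, p_7 = 8*756 + 461 = 6509, q_7 = 8*41 + 25 = 353.
  i=8: a_8=1, p_8 = 1*6509 + 756 = 7265, q_8 = 1*353 + 41 = 394.
  i=9: a_9=1, p_9 = 1*7265 + 6509 = 13774, q_9 = 1*394 + 353 = 747.
  i=10: a_10=1, p_10 = 1*13774 + 7265 = 21039, q_10 = 1*747 + 394 = 1141.
  i=11: a_11=1, p_11 = 1*21039 + 13774 = 34813, q_11 = 1*1141 + 747 = 1888.
  i=12: a_12=3, p_12 = 3*34813 + 21039 = 125478, q_12 = 3*1888 + 1141 = 6805.
  i=13: a_13=2, p_13 = 2*125478 + 34813 = 285769, q_13 = 2*6805 + 1888 = 15498.
Check: 285769^2 - 340*15498^2 = 81663921361 - 81663921360 = 1, so (x, y) = (285769, 15498) solves the equation, and by the theorem it is the least positive solution.

(x, y) = (285769, 15498)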